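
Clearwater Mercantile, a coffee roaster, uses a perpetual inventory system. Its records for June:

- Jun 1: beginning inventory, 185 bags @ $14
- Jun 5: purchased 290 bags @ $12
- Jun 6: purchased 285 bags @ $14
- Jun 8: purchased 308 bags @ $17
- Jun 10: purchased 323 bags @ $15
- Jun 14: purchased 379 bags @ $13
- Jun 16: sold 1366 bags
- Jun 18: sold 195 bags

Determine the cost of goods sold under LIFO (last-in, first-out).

Jun 16, 1366 sold [LIFO — newest first]: 379 @ $13 + 323 @ $15 + 308 @ $17 + 285 @ $14 + 71 @ $12 = $19,850
Jun 18, 195 sold [LIFO — newest first]: 195 @ $12 = $2,340
Total COGS = $19,850 + $2,340 = $22,190
Ending inventory: 185 @ $14 + 24 @ $12 = $2,878

COGS = $22,190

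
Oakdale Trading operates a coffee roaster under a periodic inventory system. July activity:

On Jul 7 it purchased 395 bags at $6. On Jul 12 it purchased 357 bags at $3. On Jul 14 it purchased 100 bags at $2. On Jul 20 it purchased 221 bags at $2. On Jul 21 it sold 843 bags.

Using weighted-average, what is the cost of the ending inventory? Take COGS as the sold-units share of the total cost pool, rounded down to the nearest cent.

Ending inventory = $875.21

Jul 21, sell 843: 843/1073 × $4,083.00 → $3,207.79
Ending inventory (cost pool remaining) = $875.21
Check: goods available $4,083.00 = COGS $3,207.79 + ending $875.21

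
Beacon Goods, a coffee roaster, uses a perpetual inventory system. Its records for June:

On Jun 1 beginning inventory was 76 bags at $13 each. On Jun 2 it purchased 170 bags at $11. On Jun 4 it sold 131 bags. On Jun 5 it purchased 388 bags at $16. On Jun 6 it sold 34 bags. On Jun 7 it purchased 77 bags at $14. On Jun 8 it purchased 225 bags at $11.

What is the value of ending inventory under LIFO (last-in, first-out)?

Jun 4, 131 sold [LIFO — newest first]: 131 @ $11 = $1,441
Jun 6, 34 sold [LIFO — newest first]: 34 @ $16 = $544
Total COGS = $1,441 + $544 = $1,985
Ending inventory: 76 @ $13 + 39 @ $11 + 354 @ $16 + 77 @ $14 + 225 @ $11 = $10,634

Ending inventory = $10,634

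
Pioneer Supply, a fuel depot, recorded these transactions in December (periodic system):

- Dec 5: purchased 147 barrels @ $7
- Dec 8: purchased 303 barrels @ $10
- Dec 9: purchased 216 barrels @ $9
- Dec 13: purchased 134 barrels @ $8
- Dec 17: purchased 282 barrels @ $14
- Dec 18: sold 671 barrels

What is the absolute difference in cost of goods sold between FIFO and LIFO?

$1,311

FIFO COGS: 147 @ $7 + 303 @ $10 + 216 @ $9 + 5 @ $8 = $6,043
LIFO COGS: 282 @ $14 + 134 @ $8 + 216 @ $9 + 39 @ $10 = $7,354
Difference = |$6,043 − $7,354| = $1,311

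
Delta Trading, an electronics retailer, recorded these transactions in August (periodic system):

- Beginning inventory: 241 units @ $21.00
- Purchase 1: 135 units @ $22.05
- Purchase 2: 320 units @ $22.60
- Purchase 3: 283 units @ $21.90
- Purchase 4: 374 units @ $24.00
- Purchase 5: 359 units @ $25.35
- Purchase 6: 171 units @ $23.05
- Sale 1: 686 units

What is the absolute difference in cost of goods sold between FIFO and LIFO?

$1,742.45

FIFO COGS: 241 @ $21.00 + 135 @ $22.05 + 310 @ $22.60 = $15,043.75
LIFO COGS: 171 @ $23.05 + 359 @ $25.35 + 156 @ $24.00 = $16,786.20
Difference = |$15,043.75 − $16,786.20| = $1,742.45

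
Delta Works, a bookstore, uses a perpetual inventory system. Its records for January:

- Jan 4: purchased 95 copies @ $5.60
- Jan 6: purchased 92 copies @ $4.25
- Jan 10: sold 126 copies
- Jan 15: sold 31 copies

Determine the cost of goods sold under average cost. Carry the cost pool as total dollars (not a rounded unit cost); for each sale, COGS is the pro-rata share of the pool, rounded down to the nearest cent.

COGS = $774.92

After Jan 4: 95 on hand, pool $532.00 (≈ $5.6000 each)
After Jan 6: 187 on hand, pool $923.00 (≈ $4.9358 each)
Jan 10, sell 126: 126/187 × $923.00 → $621.91
Jan 15, sell 31: 31/61 × $301.09 → $153.01
Total COGS = $621.91 + $153.01 = $774.92
Ending inventory (cost pool remaining) = $148.08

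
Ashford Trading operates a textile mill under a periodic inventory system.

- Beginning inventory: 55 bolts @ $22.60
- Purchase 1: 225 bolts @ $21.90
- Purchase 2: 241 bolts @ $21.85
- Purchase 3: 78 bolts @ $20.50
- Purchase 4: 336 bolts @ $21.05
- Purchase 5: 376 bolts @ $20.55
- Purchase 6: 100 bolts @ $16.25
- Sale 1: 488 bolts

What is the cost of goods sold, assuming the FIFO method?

COGS = $10,715.30

Sale 1 (488) [FIFO — oldest first]: 55 @ $22.60 + 225 @ $21.90 + 208 @ $21.85 = $10,715.30
Ending inventory: 33 @ $21.85 + 78 @ $20.50 + 336 @ $21.05 + 376 @ $20.55 + 100 @ $16.25 = $18,744.65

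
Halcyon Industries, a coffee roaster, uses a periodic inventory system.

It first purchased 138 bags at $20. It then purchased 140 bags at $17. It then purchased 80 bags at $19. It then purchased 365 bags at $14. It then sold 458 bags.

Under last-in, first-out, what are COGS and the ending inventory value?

COGS = $6,851; ending inventory = $4,919

Sale 1 (458) [LIFO — newest first]: 365 @ $14 + 80 @ $19 + 13 @ $17 = $6,851
Ending inventory: 138 @ $20 + 127 @ $17 = $4,919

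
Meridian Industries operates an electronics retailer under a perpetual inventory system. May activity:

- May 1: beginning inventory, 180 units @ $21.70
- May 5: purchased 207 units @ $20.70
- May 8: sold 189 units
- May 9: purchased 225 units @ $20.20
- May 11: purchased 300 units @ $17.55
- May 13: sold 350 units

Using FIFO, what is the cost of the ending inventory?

May 8, 189 sold [FIFO — oldest first]: 180 @ $21.70 + 9 @ $20.70 = $4,092.30
May 13, 350 sold [FIFO — oldest first]: 198 @ $20.70 + 152 @ $20.20 = $7,169.00
Total COGS = $4,092.30 + $7,169.00 = $11,261.30
Ending inventory: 73 @ $20.20 + 300 @ $17.55 = $6,739.60
Check: goods available $18,000.90 = COGS $11,261.30 + ending $6,739.60

Ending inventory = $6,739.60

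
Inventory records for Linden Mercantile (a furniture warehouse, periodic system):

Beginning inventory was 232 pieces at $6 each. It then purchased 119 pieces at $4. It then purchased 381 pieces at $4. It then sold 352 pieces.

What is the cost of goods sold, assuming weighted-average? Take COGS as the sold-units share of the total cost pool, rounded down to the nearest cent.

COGS = $1,631.12

Sale 1, sell 352: 352/732 × $3,392.00 → $1,631.12
Ending inventory (cost pool remaining) = $1,760.88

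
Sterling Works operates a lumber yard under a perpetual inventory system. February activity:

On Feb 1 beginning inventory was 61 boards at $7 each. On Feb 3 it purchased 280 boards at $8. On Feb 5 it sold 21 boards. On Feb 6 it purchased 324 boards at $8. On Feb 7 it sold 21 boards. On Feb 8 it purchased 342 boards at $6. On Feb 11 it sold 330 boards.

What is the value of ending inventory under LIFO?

Feb 5, 21 sold [LIFO — newest first]: 21 @ $8 = $168
Feb 7, 21 sold [LIFO — newest first]: 21 @ $8 = $168
Feb 11, 330 sold [LIFO — newest first]: 330 @ $6 = $1,980
Total COGS = $168 + $168 + $1,980 = $2,316
Ending inventory: 61 @ $7 + 259 @ $8 + 303 @ $8 + 12 @ $6 = $4,995
Check: goods available $7,311 = COGS $2,316 + ending $4,995

Ending inventory = $4,995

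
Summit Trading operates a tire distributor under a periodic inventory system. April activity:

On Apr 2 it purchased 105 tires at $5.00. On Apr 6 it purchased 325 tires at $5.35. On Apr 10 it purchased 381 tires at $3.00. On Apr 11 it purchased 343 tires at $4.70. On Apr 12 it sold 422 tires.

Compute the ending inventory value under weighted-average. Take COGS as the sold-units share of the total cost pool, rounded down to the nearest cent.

Apr 12, sell 422: 422/1154 × $5,018.85 → $1,835.31
Ending inventory (cost pool remaining) = $3,183.54

Ending inventory = $3,183.54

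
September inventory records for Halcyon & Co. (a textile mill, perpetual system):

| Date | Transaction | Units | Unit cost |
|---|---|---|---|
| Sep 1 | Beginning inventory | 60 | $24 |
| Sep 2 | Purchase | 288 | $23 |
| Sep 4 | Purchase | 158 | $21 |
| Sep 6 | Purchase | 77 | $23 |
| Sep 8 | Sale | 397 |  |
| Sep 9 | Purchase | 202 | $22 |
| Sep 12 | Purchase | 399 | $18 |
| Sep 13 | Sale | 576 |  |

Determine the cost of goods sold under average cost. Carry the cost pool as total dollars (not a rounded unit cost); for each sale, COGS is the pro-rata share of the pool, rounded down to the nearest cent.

COGS = $20,536.92

After Sep 1: 60 on hand, pool $1,440.00 (≈ $24.0000 each)
After Sep 2: 348 on hand, pool $8,064.00 (≈ $23.1724 each)
After Sep 4: 506 on hand, pool $11,382.00 (≈ $22.4941 each)
After Sep 6: 583 on hand, pool $13,153.00 (≈ $22.5609 each)
Sep 8, sell 397: 397/583 × $13,153.00 → $8,956.67
After Sep 9: 388 on hand, pool $8,640.33 (≈ $22.2689 each)
After Sep 12: 787 on hand, pool $15,822.33 (≈ $20.1046 each)
Sep 13, sell 576: 576/787 × $15,822.33 → $11,580.25
Total COGS = $8,956.67 + $11,580.25 = $20,536.92
Ending inventory (cost pool remaining) = $4,242.08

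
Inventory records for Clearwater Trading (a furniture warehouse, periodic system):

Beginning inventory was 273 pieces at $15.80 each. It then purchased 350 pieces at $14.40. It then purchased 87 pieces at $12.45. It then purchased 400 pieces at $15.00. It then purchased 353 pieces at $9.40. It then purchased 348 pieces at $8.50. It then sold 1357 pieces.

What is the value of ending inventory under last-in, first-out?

Sale 1 (1357) [LIFO — newest first]: 348 @ $8.50 + 353 @ $9.40 + 400 @ $15.00 + 87 @ $12.45 + 169 @ $14.40 = $15,792.95
Ending inventory: 273 @ $15.80 + 181 @ $14.40 = $6,919.80

Ending inventory = $6,919.80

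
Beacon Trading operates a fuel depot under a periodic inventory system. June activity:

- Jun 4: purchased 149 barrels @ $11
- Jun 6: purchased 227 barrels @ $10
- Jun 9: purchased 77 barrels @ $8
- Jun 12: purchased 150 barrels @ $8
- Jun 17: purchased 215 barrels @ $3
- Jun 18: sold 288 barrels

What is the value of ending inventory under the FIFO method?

Jun 18, 288 sold [FIFO — oldest first]: 149 @ $11 + 139 @ $10 = $3,029
Ending inventory: 88 @ $10 + 77 @ $8 + 150 @ $8 + 215 @ $3 = $3,341
Check: goods available $6,370 = COGS $3,029 + ending $3,341

Ending inventory = $3,341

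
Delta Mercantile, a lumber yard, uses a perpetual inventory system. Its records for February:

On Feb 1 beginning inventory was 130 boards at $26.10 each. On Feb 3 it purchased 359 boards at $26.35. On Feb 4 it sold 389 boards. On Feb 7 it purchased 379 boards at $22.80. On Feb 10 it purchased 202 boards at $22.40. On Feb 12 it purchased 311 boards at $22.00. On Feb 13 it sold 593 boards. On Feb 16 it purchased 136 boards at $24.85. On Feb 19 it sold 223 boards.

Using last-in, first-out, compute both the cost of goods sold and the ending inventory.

Feb 4, 389 sold [LIFO — newest first]: 359 @ $26.35 + 30 @ $26.10 = $10,242.65
Feb 13, 593 sold [LIFO — newest first]: 311 @ $22.00 + 202 @ $22.40 + 80 @ $22.80 = $13,190.80
Feb 19, 223 sold [LIFO — newest first]: 136 @ $24.85 + 87 @ $22.80 = $5,363.20
Total COGS = $10,242.65 + $13,190.80 + $5,363.20 = $28,796.65
Ending inventory: 100 @ $26.10 + 212 @ $22.80 = $7,443.60
Check: goods available $36,240.25 = COGS $28,796.65 + ending $7,443.60

COGS = $28,796.65; ending inventory = $7,443.60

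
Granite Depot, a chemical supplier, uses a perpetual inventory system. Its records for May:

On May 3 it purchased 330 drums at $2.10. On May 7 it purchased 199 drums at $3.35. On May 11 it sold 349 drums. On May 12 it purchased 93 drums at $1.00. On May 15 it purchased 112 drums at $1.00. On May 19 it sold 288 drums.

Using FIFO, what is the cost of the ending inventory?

May 11, 349 sold [FIFO — oldest first]: 330 @ $2.10 + 19 @ $3.35 = $756.65
May 19, 288 sold [FIFO — oldest first]: 180 @ $3.35 + 93 @ $1.00 + 15 @ $1.00 = $711.00
Total COGS = $756.65 + $711.00 = $1,467.65
Ending inventory: 97 @ $1.00 = $97.00

Ending inventory = $97.00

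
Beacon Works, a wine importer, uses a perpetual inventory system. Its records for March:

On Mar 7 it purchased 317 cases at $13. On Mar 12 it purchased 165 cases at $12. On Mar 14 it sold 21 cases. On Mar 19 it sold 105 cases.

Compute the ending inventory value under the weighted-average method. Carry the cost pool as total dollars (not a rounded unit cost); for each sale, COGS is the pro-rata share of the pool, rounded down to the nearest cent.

After Mar 7: 317 on hand, pool $4,121.00 (≈ $13.0000 each)
After Mar 12: 482 on hand, pool $6,101.00 (≈ $12.6577 each)
Mar 14, sell 21: 21/482 × $6,101.00 → $265.81
Mar 19, sell 105: 105/461 × $5,835.19 → $1,329.05
Total COGS = $265.81 + $1,329.05 = $1,594.86
Ending inventory (cost pool remaining) = $4,506.14

Ending inventory = $4,506.14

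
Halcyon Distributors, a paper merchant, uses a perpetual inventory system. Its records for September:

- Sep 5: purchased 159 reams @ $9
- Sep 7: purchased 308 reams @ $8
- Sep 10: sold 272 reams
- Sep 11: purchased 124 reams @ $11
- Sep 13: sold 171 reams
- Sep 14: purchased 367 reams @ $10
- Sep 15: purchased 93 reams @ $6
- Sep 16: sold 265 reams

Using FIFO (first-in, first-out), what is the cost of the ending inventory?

Ending inventory = $3,058

Sep 10, 272 sold [FIFO — oldest first]: 159 @ $9 + 113 @ $8 = $2,335
Sep 13, 171 sold [FIFO — oldest first]: 171 @ $8 = $1,368
Sep 16, 265 sold [FIFO — oldest first]: 24 @ $8 + 124 @ $11 + 117 @ $10 = $2,726
Total COGS = $2,335 + $1,368 + $2,726 = $6,429
Ending inventory: 250 @ $10 + 93 @ $6 = $3,058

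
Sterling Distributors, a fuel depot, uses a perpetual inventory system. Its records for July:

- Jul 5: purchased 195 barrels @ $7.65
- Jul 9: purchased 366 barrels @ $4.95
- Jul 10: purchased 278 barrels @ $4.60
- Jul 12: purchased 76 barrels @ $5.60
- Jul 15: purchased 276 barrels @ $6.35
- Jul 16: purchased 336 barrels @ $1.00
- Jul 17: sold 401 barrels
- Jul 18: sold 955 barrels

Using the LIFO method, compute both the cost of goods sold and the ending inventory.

COGS = $5,788.30; ending inventory = $1,308.15

Jul 17, 401 sold [LIFO — newest first]: 336 @ $1.00 + 65 @ $6.35 = $748.75
Jul 18, 955 sold [LIFO — newest first]: 211 @ $6.35 + 76 @ $5.60 + 278 @ $4.60 + 366 @ $4.95 + 24 @ $7.65 = $5,039.55
Total COGS = $748.75 + $5,039.55 = $5,788.30
Ending inventory: 171 @ $7.65 = $1,308.15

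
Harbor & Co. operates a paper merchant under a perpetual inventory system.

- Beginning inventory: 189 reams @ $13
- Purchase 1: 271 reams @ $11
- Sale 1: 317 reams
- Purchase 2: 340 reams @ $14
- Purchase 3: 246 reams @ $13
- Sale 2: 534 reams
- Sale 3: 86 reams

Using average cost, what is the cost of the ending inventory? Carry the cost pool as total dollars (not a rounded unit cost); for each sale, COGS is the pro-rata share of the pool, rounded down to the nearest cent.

Ending inventory = $1,442.65

After Beginning: 189 on hand, pool $2,457.00 (≈ $13.0000 each)
After Purchase 1: 460 on hand, pool $5,438.00 (≈ $11.8217 each)
Sale 1, sell 317: 317/460 × $5,438.00 → $3,747.49
After Purchase 2: 483 on hand, pool $6,450.51 (≈ $13.3551 each)
After Purchase 3: 729 on hand, pool $9,648.51 (≈ $13.2353 each)
Sale 2, sell 534: 534/729 × $9,648.51 → $7,067.63
Sale 3, sell 86: 86/195 × $2,580.88 → $1,138.23
Total COGS = $3,747.49 + $7,067.63 + $1,138.23 = $11,953.35
Ending inventory (cost pool remaining) = $1,442.65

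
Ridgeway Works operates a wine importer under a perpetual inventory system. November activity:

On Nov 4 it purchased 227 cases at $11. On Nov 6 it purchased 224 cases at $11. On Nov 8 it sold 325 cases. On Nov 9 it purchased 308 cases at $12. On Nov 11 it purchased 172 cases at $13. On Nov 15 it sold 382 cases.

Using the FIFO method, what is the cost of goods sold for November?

Nov 8, 325 sold [FIFO — oldest first]: 227 @ $11 + 98 @ $11 = $3,575
Nov 15, 382 sold [FIFO — oldest first]: 126 @ $11 + 256 @ $12 = $4,458
Total COGS = $3,575 + $4,458 = $8,033
Ending inventory: 52 @ $12 + 172 @ $13 = $2,860

COGS = $8,033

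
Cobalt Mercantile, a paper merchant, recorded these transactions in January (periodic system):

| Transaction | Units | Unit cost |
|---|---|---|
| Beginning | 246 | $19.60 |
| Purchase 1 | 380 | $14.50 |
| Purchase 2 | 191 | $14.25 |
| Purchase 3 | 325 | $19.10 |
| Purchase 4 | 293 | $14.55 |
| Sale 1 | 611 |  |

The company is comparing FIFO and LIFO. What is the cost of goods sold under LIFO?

FIFO COGS: 246 @ $19.60 + 365 @ $14.50 = $10,114.10
LIFO COGS: 293 @ $14.55 + 318 @ $19.10 = $10,336.95

COGS = $10,336.95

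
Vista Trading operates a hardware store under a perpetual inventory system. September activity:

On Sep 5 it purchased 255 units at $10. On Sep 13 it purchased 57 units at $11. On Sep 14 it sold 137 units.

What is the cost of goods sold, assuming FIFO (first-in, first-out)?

COGS = $1,370

Sep 14, 137 sold [FIFO — oldest first]: 137 @ $10 = $1,370
Ending inventory: 118 @ $10 + 57 @ $11 = $1,807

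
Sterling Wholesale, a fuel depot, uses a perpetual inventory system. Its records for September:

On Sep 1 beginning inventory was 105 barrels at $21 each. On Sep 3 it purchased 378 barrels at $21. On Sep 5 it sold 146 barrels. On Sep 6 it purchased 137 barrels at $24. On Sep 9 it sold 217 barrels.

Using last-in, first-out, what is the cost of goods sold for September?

COGS = $8,034

Sep 5, 146 sold [LIFO — newest first]: 146 @ $21 = $3,066
Sep 9, 217 sold [LIFO — newest first]: 137 @ $24 + 80 @ $21 = $4,968
Total COGS = $3,066 + $4,968 = $8,034
Ending inventory: 105 @ $21 + 152 @ $21 = $5,397
Check: goods available $13,431 = COGS $8,034 + ending $5,397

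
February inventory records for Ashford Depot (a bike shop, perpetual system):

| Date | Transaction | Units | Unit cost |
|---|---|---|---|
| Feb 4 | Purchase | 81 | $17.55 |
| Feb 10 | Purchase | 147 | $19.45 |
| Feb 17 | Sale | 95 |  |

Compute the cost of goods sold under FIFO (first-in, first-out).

COGS = $1,693.85

Feb 17, 95 sold [FIFO — oldest first]: 81 @ $17.55 + 14 @ $19.45 = $1,693.85
Ending inventory: 133 @ $19.45 = $2,586.85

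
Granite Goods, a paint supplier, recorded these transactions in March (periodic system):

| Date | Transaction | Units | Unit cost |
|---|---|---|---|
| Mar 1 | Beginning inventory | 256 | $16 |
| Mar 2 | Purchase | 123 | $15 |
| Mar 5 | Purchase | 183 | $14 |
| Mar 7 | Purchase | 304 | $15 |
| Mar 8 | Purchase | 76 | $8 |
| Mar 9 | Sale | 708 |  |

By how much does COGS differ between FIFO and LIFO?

FIFO COGS: 256 @ $16 + 123 @ $15 + 183 @ $14 + 146 @ $15 = $10,693
LIFO COGS: 76 @ $8 + 304 @ $15 + 183 @ $14 + 123 @ $15 + 22 @ $16 = $9,927
Difference = |$10,693 − $9,927| = $766

$766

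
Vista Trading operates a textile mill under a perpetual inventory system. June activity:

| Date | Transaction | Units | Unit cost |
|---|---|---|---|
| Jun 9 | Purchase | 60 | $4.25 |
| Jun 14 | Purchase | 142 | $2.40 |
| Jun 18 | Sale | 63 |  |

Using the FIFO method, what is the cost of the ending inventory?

Jun 18, 63 sold [FIFO — oldest first]: 60 @ $4.25 + 3 @ $2.40 = $262.20
Ending inventory: 139 @ $2.40 = $333.60

Ending inventory = $333.60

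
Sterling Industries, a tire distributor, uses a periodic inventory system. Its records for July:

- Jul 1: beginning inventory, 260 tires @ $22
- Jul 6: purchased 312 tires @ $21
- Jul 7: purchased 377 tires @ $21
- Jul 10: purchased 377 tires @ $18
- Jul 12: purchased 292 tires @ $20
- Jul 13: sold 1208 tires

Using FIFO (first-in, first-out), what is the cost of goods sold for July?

Jul 13, 1208 sold [FIFO — oldest first]: 260 @ $22 + 312 @ $21 + 377 @ $21 + 259 @ $18 = $24,851
Ending inventory: 118 @ $18 + 292 @ $20 = $7,964
Check: goods available $32,815 = COGS $24,851 + ending $7,964

COGS = $24,851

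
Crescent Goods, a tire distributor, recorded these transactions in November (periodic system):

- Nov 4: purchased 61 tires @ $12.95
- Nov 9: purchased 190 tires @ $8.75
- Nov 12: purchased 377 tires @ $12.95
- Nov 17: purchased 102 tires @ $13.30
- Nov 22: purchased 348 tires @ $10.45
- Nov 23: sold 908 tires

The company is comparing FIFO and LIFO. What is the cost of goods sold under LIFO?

COGS = $10,584.10

FIFO COGS: 61 @ $12.95 + 190 @ $8.75 + 377 @ $12.95 + 102 @ $13.30 + 178 @ $10.45 = $10,551.30
LIFO COGS: 348 @ $10.45 + 102 @ $13.30 + 377 @ $12.95 + 81 @ $8.75 = $10,584.10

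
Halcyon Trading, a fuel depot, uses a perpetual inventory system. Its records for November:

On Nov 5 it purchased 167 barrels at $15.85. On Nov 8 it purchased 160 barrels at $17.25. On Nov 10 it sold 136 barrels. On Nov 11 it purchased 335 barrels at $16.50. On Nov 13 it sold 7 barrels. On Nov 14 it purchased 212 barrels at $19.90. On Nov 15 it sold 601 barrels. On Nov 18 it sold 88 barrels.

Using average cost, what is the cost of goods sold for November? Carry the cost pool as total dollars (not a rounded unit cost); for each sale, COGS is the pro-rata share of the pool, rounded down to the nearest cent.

After Nov 5: 167 on hand, pool $2,646.95 (≈ $15.8500 each)
After Nov 8: 327 on hand, pool $5,406.95 (≈ $16.5350 each)
Nov 10, sell 136: 136/327 × $5,406.95 → $2,248.76
After Nov 11: 526 on hand, pool $8,685.69 (≈ $16.5127 each)
Nov 13, sell 7: 7/526 × $8,685.69 → $115.58
After Nov 14: 731 on hand, pool $12,788.91 (≈ $17.4951 each)
Nov 15, sell 601: 601/731 × $12,788.91 → $10,514.54
Nov 18, sell 88: 88/130 × $2,274.37 → $1,539.57
Total COGS = $2,248.76 + $115.58 + $10,514.54 + $1,539.57 = $14,418.45
Ending inventory (cost pool remaining) = $734.80
Check: goods available $15,153.25 = COGS $14,418.45 + ending $734.80

COGS = $14,418.45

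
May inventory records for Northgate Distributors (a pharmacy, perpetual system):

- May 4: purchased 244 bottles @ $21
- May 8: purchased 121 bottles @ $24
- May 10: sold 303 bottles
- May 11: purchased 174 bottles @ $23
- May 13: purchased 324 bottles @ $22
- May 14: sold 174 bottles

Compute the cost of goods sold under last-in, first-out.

COGS = $10,554

May 10, 303 sold [LIFO — newest first]: 121 @ $24 + 182 @ $21 = $6,726
May 14, 174 sold [LIFO — newest first]: 174 @ $22 = $3,828
Total COGS = $6,726 + $3,828 = $10,554
Ending inventory: 62 @ $21 + 174 @ $23 + 150 @ $22 = $8,604
Check: goods available $19,158 = COGS $10,554 + ending $8,604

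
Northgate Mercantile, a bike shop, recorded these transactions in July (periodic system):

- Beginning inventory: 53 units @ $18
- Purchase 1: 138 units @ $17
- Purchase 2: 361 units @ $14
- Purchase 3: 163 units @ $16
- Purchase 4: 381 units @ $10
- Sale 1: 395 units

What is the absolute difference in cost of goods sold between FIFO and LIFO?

$2,122

FIFO COGS: 53 @ $18 + 138 @ $17 + 204 @ $14 = $6,156
LIFO COGS: 381 @ $10 + 14 @ $16 = $4,034
Difference = |$6,156 − $4,034| = $2,122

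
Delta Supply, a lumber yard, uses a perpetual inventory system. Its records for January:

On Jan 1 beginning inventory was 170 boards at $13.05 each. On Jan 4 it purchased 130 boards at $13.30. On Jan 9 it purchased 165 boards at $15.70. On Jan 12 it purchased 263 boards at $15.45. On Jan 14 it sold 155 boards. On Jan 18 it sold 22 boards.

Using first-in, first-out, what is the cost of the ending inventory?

Ending inventory = $8,289.75

Jan 14, 155 sold [FIFO — oldest first]: 155 @ $13.05 = $2,022.75
Jan 18, 22 sold [FIFO — oldest first]: 15 @ $13.05 + 7 @ $13.30 = $288.85
Total COGS = $2,022.75 + $288.85 = $2,311.60
Ending inventory: 123 @ $13.30 + 165 @ $15.70 + 263 @ $15.45 = $8,289.75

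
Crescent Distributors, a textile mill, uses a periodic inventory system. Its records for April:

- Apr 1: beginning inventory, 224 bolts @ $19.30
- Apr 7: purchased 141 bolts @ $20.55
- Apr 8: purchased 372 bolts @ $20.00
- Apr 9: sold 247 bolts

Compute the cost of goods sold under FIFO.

COGS = $4,795.85

Apr 9, 247 sold [FIFO — oldest first]: 224 @ $19.30 + 23 @ $20.55 = $4,795.85
Ending inventory: 118 @ $20.55 + 372 @ $20.00 = $9,864.90
Check: goods available $14,660.75 = COGS $4,795.85 + ending $9,864.90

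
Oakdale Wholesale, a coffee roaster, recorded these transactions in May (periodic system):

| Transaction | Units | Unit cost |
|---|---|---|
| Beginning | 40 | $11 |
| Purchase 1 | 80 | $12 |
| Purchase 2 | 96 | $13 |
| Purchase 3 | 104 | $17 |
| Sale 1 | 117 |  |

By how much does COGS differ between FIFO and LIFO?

$573

FIFO COGS: 40 @ $11 + 77 @ $12 = $1,364
LIFO COGS: 104 @ $17 + 13 @ $13 = $1,937
Difference = |$1,364 − $1,937| = $573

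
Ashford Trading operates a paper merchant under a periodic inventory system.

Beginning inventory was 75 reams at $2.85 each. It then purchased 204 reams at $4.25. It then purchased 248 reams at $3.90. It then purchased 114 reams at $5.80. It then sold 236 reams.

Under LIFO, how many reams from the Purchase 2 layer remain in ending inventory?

Sale 1 (236) [LIFO — newest first]: 114 @ $5.80 + 122 @ $3.90 = $1,137.00
Ending inventory: 75 @ $2.85 + 204 @ $4.25 + 126 @ $3.90 = $1,572.15
Check: goods available $2,709.15 = COGS $1,137.00 + ending $1,572.15

126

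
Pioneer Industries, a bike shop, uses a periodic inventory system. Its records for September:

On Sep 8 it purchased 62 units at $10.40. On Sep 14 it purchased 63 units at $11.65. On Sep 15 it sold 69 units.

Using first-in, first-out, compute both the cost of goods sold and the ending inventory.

Sep 15, 69 sold [FIFO — oldest first]: 62 @ $10.40 + 7 @ $11.65 = $726.35
Ending inventory: 56 @ $11.65 = $652.40

COGS = $726.35; ending inventory = $652.40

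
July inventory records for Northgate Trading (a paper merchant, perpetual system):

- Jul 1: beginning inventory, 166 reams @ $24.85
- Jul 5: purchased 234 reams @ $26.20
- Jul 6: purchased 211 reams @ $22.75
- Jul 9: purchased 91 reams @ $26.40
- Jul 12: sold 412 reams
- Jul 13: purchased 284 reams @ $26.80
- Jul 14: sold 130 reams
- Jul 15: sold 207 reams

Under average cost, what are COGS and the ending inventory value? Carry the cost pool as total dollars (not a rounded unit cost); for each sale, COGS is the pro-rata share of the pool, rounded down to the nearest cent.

After Jul 1: 166 on hand, pool $4,125.10 (≈ $24.8500 each)
After Jul 5: 400 on hand, pool $10,255.90 (≈ $25.6397 each)
After Jul 6: 611 on hand, pool $15,056.15 (≈ $24.6418 each)
After Jul 9: 702 on hand, pool $17,458.55 (≈ $24.8697 each)
Jul 12, sell 412: 412/702 × $17,458.55 → $10,246.32
After Jul 13: 574 on hand, pool $14,823.43 (≈ $25.8248 each)
Jul 14, sell 130: 130/574 × $14,823.43 → $3,357.22
Jul 15, sell 207: 207/444 × $11,466.21 → $5,345.73
Total COGS = $10,246.32 + $3,357.22 + $5,345.73 = $18,949.27
Ending inventory (cost pool remaining) = $6,120.48
Check: goods available $25,069.75 = COGS $18,949.27 + ending $6,120.48

COGS = $18,949.27; ending inventory = $6,120.48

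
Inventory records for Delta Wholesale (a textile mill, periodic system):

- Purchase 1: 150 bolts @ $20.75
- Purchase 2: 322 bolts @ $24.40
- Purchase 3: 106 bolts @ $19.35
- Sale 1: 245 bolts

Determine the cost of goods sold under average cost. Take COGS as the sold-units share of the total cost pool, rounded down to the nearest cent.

Sale 1, sell 245: 245/578 × $13,020.40 → $5,519.02
Ending inventory (cost pool remaining) = $7,501.38

COGS = $5,519.02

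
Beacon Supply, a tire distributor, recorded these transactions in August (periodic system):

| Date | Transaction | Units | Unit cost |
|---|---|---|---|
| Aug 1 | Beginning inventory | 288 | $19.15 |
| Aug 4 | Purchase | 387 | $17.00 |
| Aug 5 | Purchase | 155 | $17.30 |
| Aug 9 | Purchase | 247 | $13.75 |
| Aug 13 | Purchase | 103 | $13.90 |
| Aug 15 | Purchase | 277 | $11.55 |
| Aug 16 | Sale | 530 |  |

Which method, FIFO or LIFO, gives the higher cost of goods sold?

FIFO COGS: 288 @ $19.15 + 242 @ $17.00 = $9,629.20
LIFO COGS: 277 @ $11.55 + 103 @ $13.90 + 150 @ $13.75 = $6,693.55

FIFO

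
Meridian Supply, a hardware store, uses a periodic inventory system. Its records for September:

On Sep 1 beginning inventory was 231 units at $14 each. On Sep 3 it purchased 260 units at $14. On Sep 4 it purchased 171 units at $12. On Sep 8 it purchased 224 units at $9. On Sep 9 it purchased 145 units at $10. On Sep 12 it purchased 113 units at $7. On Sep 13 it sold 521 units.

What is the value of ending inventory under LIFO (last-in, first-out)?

Sep 13, 521 sold [LIFO — newest first]: 113 @ $7 + 145 @ $10 + 224 @ $9 + 39 @ $12 = $4,725
Ending inventory: 231 @ $14 + 260 @ $14 + 132 @ $12 = $8,458

Ending inventory = $8,458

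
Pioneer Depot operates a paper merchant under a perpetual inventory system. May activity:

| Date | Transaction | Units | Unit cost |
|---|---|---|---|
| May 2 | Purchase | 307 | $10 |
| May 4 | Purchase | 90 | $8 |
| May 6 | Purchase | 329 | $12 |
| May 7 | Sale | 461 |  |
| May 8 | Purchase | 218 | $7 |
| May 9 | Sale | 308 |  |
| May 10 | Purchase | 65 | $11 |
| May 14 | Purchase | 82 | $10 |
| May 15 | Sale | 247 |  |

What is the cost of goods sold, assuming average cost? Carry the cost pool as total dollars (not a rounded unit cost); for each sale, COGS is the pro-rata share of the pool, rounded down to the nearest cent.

COGS = $10,074.32

After May 2: 307 on hand, pool $3,070.00 (≈ $10.0000 each)
After May 4: 397 on hand, pool $3,790.00 (≈ $9.5466 each)
After May 6: 726 on hand, pool $7,738.00 (≈ $10.6584 each)
May 7, sell 461: 461/726 × $7,738.00 → $4,913.52
After May 8: 483 on hand, pool $4,350.48 (≈ $9.0072 each)
May 9, sell 308: 308/483 × $4,350.48 → $2,774.21
After May 10: 240 on hand, pool $2,291.27 (≈ $9.5470 each)
After May 14: 322 on hand, pool $3,111.27 (≈ $9.6623 each)
May 15, sell 247: 247/322 × $3,111.27 → $2,386.59
Total COGS = $4,913.52 + $2,774.21 + $2,386.59 = $10,074.32
Ending inventory (cost pool remaining) = $724.68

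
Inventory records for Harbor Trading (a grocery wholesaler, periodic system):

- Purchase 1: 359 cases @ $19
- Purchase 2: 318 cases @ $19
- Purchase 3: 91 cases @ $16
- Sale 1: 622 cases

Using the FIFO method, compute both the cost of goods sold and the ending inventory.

Sale 1 (622) [FIFO — oldest first]: 359 @ $19 + 263 @ $19 = $11,818
Ending inventory: 55 @ $19 + 91 @ $16 = $2,501

COGS = $11,818; ending inventory = $2,501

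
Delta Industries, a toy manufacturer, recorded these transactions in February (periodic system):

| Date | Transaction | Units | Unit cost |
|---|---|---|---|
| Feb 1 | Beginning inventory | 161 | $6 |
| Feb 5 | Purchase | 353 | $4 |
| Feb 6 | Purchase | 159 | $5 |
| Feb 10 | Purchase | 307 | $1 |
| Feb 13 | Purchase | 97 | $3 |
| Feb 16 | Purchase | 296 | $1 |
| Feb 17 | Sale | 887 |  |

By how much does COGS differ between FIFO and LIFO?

FIFO COGS: 161 @ $6 + 353 @ $4 + 159 @ $5 + 214 @ $1 = $3,387
LIFO COGS: 296 @ $1 + 97 @ $3 + 307 @ $1 + 159 @ $5 + 28 @ $4 = $1,801
Difference = |$3,387 − $1,801| = $1,586

$1,586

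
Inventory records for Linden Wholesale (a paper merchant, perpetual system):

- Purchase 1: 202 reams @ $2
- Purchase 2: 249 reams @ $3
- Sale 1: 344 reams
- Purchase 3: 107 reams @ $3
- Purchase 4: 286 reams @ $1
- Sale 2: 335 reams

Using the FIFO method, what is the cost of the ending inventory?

Sale 1 (344) [FIFO — oldest first]: 202 @ $2 + 142 @ $3 = $830
Sale 2 (335) [FIFO — oldest first]: 107 @ $3 + 107 @ $3 + 121 @ $1 = $763
Total COGS = $830 + $763 = $1,593
Ending inventory: 165 @ $1 = $165
Check: goods available $1,758 = COGS $1,593 + ending $165

Ending inventory = $165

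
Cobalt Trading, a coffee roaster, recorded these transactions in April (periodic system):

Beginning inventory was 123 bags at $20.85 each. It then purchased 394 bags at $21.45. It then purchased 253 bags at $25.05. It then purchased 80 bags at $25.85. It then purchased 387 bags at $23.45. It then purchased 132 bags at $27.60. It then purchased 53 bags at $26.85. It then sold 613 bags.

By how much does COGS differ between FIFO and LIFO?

$1,780.60

FIFO COGS: 123 @ $20.85 + 394 @ $21.45 + 96 @ $25.05 = $13,420.65
LIFO COGS: 53 @ $26.85 + 132 @ $27.60 + 387 @ $23.45 + 41 @ $25.85 = $15,201.25
Difference = |$13,420.65 − $15,201.25| = $1,780.60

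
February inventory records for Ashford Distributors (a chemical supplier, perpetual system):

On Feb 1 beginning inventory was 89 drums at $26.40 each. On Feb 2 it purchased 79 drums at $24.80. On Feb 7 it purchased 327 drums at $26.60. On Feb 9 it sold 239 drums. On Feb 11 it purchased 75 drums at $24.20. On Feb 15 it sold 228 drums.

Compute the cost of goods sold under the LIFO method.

Feb 9, 239 sold [LIFO — newest first]: 239 @ $26.60 = $6,357.40
Feb 15, 228 sold [LIFO — newest first]: 75 @ $24.20 + 88 @ $26.60 + 65 @ $24.80 = $5,767.80
Total COGS = $6,357.40 + $5,767.80 = $12,125.20
Ending inventory: 89 @ $26.40 + 14 @ $24.80 = $2,696.80

COGS = $12,125.20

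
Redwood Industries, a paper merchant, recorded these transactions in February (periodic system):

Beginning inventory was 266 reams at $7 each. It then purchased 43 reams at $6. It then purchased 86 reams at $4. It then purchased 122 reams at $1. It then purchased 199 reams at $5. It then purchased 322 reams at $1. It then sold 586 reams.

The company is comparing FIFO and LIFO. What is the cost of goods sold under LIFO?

COGS = $1,382

FIFO COGS: 266 @ $7 + 43 @ $6 + 86 @ $4 + 122 @ $1 + 69 @ $5 = $2,931
LIFO COGS: 322 @ $1 + 199 @ $5 + 65 @ $1 = $1,382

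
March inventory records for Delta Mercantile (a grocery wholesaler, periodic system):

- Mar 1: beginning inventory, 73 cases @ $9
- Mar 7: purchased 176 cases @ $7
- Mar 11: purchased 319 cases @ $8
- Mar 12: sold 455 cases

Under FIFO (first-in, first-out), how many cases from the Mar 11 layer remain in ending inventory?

113

Mar 12, 455 sold [FIFO — oldest first]: 73 @ $9 + 176 @ $7 + 206 @ $8 = $3,537
Ending inventory: 113 @ $8 = $904
Check: goods available $4,441 = COGS $3,537 + ending $904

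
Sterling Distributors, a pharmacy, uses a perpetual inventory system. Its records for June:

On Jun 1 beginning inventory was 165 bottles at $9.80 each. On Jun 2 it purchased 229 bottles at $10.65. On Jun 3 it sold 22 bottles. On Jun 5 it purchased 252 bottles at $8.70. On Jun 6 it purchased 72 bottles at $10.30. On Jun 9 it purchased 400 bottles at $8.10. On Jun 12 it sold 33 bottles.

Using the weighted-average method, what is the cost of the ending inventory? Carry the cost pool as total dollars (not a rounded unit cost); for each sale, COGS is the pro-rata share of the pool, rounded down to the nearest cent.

After Jun 1: 165 on hand, pool $1,617.00 (≈ $9.8000 each)
After Jun 2: 394 on hand, pool $4,055.85 (≈ $10.2940 each)
Jun 3, sell 22: 22/394 × $4,055.85 → $226.46
After Jun 5: 624 on hand, pool $6,021.79 (≈ $9.6503 each)
After Jun 6: 696 on hand, pool $6,763.39 (≈ $9.7175 each)
After Jun 9: 1096 on hand, pool $10,003.39 (≈ $9.1272 each)
Jun 12, sell 33: 33/1096 × $10,003.39 → $301.19
Total COGS = $226.46 + $301.19 = $527.65
Ending inventory (cost pool remaining) = $9,702.20
Check: goods available $10,229.85 = COGS $527.65 + ending $9,702.20

Ending inventory = $9,702.20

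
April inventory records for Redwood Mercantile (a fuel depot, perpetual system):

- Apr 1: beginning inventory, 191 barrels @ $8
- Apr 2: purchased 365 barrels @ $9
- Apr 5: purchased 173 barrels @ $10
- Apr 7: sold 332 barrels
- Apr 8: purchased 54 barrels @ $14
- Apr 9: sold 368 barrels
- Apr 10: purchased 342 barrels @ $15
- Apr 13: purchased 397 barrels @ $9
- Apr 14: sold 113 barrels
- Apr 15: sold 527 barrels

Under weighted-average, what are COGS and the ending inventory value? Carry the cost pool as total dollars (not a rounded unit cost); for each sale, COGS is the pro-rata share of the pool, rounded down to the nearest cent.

COGS = $13,899.06; ending inventory = $2,102.94

After Apr 1: 191 on hand, pool $1,528.00 (≈ $8.0000 each)
After Apr 2: 556 on hand, pool $4,813.00 (≈ $8.6565 each)
After Apr 5: 729 on hand, pool $6,543.00 (≈ $8.9753 each)
Apr 7, sell 332: 332/729 × $6,543.00 → $2,979.80
After Apr 8: 451 on hand, pool $4,319.20 (≈ $9.5769 each)
Apr 9, sell 368: 368/451 × $4,319.20 → $3,524.31
After Apr 10: 425 on hand, pool $5,924.89 (≈ $13.9409 each)
After Apr 13: 822 on hand, pool $9,497.89 (≈ $11.5546 each)
Apr 14, sell 113: 113/822 × $9,497.89 → $1,305.67
Apr 15, sell 527: 527/709 × $8,192.22 → $6,089.28
Total COGS = $2,979.80 + $3,524.31 + $1,305.67 + $6,089.28 = $13,899.06
Ending inventory (cost pool remaining) = $2,102.94
Check: goods available $16,002.00 = COGS $13,899.06 + ending $2,102.94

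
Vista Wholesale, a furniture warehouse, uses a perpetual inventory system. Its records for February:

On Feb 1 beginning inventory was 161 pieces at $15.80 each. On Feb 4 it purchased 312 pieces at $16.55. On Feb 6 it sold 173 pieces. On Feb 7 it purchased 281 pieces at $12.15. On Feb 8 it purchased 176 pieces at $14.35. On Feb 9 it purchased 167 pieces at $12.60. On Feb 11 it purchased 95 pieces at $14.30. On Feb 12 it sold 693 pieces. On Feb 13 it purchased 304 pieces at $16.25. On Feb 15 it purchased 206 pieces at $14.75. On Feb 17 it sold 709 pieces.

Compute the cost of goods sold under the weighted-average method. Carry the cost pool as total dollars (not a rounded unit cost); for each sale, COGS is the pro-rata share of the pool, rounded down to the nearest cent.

COGS = $23,181.76

After Feb 1: 161 on hand, pool $2,543.80 (≈ $15.8000 each)
After Feb 4: 473 on hand, pool $7,707.40 (≈ $16.2947 each)
Feb 6, sell 173: 173/473 × $7,707.40 → $2,818.98
After Feb 7: 581 on hand, pool $8,302.57 (≈ $14.2901 each)
After Feb 8: 757 on hand, pool $10,828.17 (≈ $14.3041 each)
After Feb 9: 924 on hand, pool $12,932.37 (≈ $13.9961 each)
After Feb 11: 1019 on hand, pool $14,290.87 (≈ $14.0244 each)
Feb 12, sell 693: 693/1019 × $14,290.87 → $9,718.91
After Feb 13: 630 on hand, pool $9,511.96 (≈ $15.0983 each)
After Feb 15: 836 on hand, pool $12,550.46 (≈ $15.0125 each)
Feb 17, sell 709: 709/836 × $12,550.46 → $10,643.87
Total COGS = $2,818.98 + $9,718.91 + $10,643.87 = $23,181.76
Ending inventory (cost pool remaining) = $1,906.59
Check: goods available $25,088.35 = COGS $23,181.76 + ending $1,906.59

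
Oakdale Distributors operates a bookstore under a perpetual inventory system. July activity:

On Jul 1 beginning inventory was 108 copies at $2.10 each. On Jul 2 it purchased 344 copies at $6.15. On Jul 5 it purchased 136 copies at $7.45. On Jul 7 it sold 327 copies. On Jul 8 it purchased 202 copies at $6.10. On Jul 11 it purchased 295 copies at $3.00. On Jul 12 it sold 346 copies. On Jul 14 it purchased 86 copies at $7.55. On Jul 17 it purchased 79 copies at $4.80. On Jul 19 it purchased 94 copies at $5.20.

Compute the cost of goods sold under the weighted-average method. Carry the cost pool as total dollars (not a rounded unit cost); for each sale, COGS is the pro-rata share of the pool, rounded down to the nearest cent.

After Jul 1: 108 on hand, pool $226.80 (≈ $2.1000 each)
After Jul 2: 452 on hand, pool $2,342.40 (≈ $5.1823 each)
After Jul 5: 588 on hand, pool $3,355.60 (≈ $5.7068 each)
Jul 7, sell 327: 327/588 × $3,355.60 → $1,866.12
After Jul 8: 463 on hand, pool $2,721.68 (≈ $5.8784 each)
After Jul 11: 758 on hand, pool $3,606.68 (≈ $4.7582 each)
Jul 12, sell 346: 346/758 × $3,606.68 → $1,646.32
After Jul 14: 498 on hand, pool $2,609.66 (≈ $5.2403 each)
After Jul 17: 577 on hand, pool $2,988.86 (≈ $5.1800 each)
After Jul 19: 671 on hand, pool $3,477.66 (≈ $5.1828 each)
Total COGS = $1,866.12 + $1,646.32 = $3,512.44
Ending inventory (cost pool remaining) = $3,477.66
Check: goods available $6,990.10 = COGS $3,512.44 + ending $3,477.66

COGS = $3,512.44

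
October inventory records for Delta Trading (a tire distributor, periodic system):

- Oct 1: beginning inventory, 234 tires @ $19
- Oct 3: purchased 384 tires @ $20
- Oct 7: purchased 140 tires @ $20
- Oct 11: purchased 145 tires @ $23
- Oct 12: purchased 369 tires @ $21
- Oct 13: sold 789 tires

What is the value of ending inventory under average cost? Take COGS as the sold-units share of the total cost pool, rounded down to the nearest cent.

Oct 13, sell 789: 789/1272 × $26,010.00 → $16,133.56
Ending inventory (cost pool remaining) = $9,876.44
Check: goods available $26,010.00 = COGS $16,133.56 + ending $9,876.44

Ending inventory = $9,876.44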